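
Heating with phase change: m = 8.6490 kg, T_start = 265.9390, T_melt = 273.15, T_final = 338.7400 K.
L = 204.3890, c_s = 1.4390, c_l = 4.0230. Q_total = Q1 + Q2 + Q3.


Q1 (sensible, solid) = 8.6490 * 1.4390 * 7.2110 = 89.7475 kJ
Q2 (latent) = 8.6490 * 204.3890 = 1767.7605 kJ
Q3 (sensible, liquid) = 8.6490 * 4.0230 * 65.5900 = 2282.1993 kJ
Q_total = 4139.7072 kJ

4139.7072 kJ


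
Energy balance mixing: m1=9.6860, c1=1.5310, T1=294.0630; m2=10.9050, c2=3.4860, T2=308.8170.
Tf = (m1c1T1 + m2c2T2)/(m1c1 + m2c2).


num = 16100.3642
den = 52.8441
Tf = 304.6767 K

304.6767 K


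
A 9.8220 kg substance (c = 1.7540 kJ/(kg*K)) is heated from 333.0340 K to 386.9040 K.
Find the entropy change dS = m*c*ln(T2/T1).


T2/T1 = 1.1618
ln(T2/T1) = 0.1499
dS = 9.8220 * 1.7540 * 0.1499 = 2.5830 kJ/K

2.5830 kJ/K


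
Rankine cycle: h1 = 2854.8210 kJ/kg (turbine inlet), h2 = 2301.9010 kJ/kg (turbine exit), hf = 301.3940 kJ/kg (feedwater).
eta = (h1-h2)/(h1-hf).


W = 552.9200 kJ/kg
Q_in = 2553.4270 kJ/kg
eta = 0.2165 = 21.6540%

eta = 21.6540%


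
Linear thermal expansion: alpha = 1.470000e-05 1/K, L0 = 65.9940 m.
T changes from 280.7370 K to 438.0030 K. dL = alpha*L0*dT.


dT = 157.2660 K
dL = 1.470000e-05 * 65.9940 * 157.2660 = 0.152566 m
L_final = 66.146566 m

dL = 0.152566 m


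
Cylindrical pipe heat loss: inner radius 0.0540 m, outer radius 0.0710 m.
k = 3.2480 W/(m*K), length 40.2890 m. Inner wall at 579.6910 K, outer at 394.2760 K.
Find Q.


dT = 185.4150 K
ln(ro/ri) = 0.2737
Q = 2*pi*3.2480*40.2890*185.4150 / 0.2737 = 557004.9582 W

557004.9582 W


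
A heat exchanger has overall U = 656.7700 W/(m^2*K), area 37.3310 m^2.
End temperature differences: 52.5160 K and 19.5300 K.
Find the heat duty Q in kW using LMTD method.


LMTD = 33.3473 K
Q = 656.7700 * 37.3310 * 33.3473 = 817604.6324 W = 817.6046 kW

817.6046 kW


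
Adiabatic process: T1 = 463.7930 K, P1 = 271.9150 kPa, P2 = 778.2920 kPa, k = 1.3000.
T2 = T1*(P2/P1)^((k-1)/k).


(k-1)/k = 0.2308
(P2/P1)^exp = 1.2747
T2 = 463.7930 * 1.2747 = 591.1785 K

591.1785 K


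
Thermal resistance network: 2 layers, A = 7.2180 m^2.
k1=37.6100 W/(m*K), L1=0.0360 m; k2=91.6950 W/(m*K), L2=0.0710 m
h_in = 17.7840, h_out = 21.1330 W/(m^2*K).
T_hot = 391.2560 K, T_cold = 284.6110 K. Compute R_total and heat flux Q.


R_conv_in = 1/(17.7840*7.2180) = 0.0078
R_1 = 0.0360/(37.6100*7.2180) = 0.0001
R_2 = 0.0710/(91.6950*7.2180) = 0.0001
R_conv_out = 1/(21.1330*7.2180) = 0.0066
R_total = 0.0146 K/W
Q = 106.6450 / 0.0146 = 7311.5028 W

R_total = 0.0146 K/W, Q = 7311.5028 W


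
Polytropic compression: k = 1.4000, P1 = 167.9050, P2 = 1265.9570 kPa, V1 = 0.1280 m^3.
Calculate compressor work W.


(k-1)/k = 0.2857
(P2/P1)^exp = 1.7810
W = 3.5000 * 167.9050 * 0.1280 * (1.7810 - 1) = 58.7507 kJ

58.7507 kJ


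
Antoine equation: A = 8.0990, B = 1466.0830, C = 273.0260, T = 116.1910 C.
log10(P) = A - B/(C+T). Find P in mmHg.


C+T = 389.2170
B/(C+T) = 3.7667
log10(P) = 8.0990 - 3.7667 = 4.3323
P = 10^4.3323 = 21490.6893 mmHg

21490.6893 mmHg


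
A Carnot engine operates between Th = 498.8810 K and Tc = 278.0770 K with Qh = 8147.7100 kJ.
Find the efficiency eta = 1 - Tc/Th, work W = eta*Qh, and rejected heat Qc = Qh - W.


eta = 1 - 278.0770/498.8810 = 0.4426
W = 0.4426 * 8147.7100 = 3606.1645 kJ
Qc = 8147.7100 - 3606.1645 = 4541.5455 kJ

eta = 44.2599%, W = 3606.1645 kJ, Qc = 4541.5455 kJ


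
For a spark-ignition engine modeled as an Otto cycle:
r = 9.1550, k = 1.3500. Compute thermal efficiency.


r^(k-1) = 2.1706
eta = 1 - 1/2.1706 = 0.5393 = 53.9299%

53.9299%


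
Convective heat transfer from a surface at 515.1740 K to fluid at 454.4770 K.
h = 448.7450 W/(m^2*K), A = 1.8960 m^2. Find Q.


dT = 60.6970 K
Q = 448.7450 * 1.8960 * 60.6970 = 51642.2531 W

51642.2531 W


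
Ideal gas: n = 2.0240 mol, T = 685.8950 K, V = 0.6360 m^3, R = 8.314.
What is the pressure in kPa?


P = nRT/V = 2.0240 * 8.314 * 685.8950 / 0.6360
= 11541.9228 / 0.6360 = 18147.6774 Pa = 18.1477 kPa

18.1477 kPa


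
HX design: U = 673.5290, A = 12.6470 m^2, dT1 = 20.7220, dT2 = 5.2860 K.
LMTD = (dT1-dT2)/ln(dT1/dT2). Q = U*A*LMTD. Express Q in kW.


LMTD = 11.2990 K
Q = 673.5290 * 12.6470 * 11.2990 = 96246.5674 W = 96.2466 kW

96.2466 kW


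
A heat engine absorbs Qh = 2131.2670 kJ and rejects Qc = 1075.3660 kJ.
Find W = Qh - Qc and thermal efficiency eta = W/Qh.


W = 2131.2670 - 1075.3660 = 1055.9010 kJ
eta = 1055.9010 / 2131.2670 = 0.4954 = 49.5433%

W = 1055.9010 kJ, eta = 49.5433%


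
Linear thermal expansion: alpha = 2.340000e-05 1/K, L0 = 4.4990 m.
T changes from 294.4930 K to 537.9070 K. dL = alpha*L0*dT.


dT = 243.4140 K
dL = 2.340000e-05 * 4.4990 * 243.4140 = 0.025626 m
L_final = 4.524626 m

dL = 0.025626 m


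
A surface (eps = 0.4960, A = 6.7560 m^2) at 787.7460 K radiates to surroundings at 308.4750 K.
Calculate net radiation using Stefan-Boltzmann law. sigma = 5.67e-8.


T^4 = 3.8507e+11
Tsurr^4 = 9.0548e+09
Q = 0.4960 * 5.67e-8 * 6.7560 * 3.7602e+11 = 71443.8776 W

71443.8776 W


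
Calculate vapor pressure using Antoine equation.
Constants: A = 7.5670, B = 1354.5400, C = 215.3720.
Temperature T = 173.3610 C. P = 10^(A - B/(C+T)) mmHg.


C+T = 388.7330
B/(C+T) = 3.4845
log10(P) = 7.5670 - 3.4845 = 4.0825
P = 10^4.0825 = 12092.0617 mmHg

12092.0617 mmHg


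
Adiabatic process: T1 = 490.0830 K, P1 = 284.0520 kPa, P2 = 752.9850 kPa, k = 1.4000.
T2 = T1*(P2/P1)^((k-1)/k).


(k-1)/k = 0.2857
(P2/P1)^exp = 1.3212
T2 = 490.0830 * 1.3212 = 647.4970 K

647.4970 K


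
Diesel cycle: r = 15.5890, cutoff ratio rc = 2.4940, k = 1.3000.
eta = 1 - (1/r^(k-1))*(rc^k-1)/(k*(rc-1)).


r^(k-1) = 2.2795
rc^k = 3.2807
eta = 0.4849 = 48.4858%

48.4858%


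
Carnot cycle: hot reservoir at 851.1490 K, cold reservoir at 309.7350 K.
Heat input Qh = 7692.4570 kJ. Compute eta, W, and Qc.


eta = 1 - 309.7350/851.1490 = 0.6361
W = 0.6361 * 7692.4570 = 4893.1549 kJ
Qc = 7692.4570 - 4893.1549 = 2799.3021 kJ

eta = 63.6098%, W = 4893.1549 kJ, Qc = 2799.3021 kJ


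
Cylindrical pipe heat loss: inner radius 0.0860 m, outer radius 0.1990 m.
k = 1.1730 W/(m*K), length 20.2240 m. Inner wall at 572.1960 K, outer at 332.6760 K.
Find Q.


dT = 239.5200 K
ln(ro/ri) = 0.8390
Q = 2*pi*1.1730*20.2240*239.5200 / 0.8390 = 42554.6227 W

42554.6227 W


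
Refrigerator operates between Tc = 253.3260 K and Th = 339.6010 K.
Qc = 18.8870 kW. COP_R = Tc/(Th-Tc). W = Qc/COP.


COP = 253.3260 / 86.2750 = 2.9363
W = 18.8870 / 2.9363 = 6.4323 kW

COP = 2.9363, W = 6.4323 kW


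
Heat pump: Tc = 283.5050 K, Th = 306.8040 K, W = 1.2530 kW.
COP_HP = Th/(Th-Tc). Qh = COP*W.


COP = 306.8040 / 23.2990 = 13.1681
Qh = 13.1681 * 1.2530 = 16.4997 kW

COP = 13.1681, Qh = 16.4997 kW


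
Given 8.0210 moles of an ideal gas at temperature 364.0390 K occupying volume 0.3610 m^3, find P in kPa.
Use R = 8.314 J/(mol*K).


P = nRT/V = 8.0210 * 8.314 * 364.0390 / 0.3610
= 24276.5210 / 0.3610 = 67247.9806 Pa = 67.2480 kPa

67.2480 kPa


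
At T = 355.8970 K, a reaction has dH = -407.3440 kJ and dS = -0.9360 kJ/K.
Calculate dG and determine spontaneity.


T*dS = 355.8970 * -0.9360 = -333.1196 kJ
dG = -407.3440 + 333.1196 = -74.2244 kJ (spontaneous)

dG = -74.2244 kJ, spontaneous


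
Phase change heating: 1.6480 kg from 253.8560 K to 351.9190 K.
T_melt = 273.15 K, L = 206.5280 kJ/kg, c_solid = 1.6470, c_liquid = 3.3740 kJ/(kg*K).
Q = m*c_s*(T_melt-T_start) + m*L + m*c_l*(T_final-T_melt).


Q1 (sensible, solid) = 1.6480 * 1.6470 * 19.2940 = 52.3689 kJ
Q2 (latent) = 1.6480 * 206.5280 = 340.3581 kJ
Q3 (sensible, liquid) = 1.6480 * 3.3740 * 78.7690 = 437.9834 kJ
Q_total = 830.7104 kJ

830.7104 kJ


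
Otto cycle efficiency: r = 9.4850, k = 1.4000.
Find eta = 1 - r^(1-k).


r^(k-1) = 2.4593
eta = 1 - 1/2.4593 = 0.5934 = 59.3383%

59.3383%


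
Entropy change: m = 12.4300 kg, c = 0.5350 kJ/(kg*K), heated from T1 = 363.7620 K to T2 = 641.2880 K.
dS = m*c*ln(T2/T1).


T2/T1 = 1.7629
ln(T2/T1) = 0.5670
dS = 12.4300 * 0.5350 * 0.5670 = 3.7704 kJ/K

3.7704 kJ/K


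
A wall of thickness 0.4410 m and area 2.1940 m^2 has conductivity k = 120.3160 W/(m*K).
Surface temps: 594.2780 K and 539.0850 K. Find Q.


dT = 55.1930 K
Q = 120.3160 * 2.1940 * 55.1930 / 0.4410 = 33037.3664 W

33037.3664 W


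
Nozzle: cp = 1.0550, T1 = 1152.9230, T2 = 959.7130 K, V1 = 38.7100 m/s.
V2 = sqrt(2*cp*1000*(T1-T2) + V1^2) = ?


dT = 193.2100 K
2*cp*1000*dT = 407673.1000
V1^2 = 1498.4641
V2 = sqrt(409171.5641) = 639.6652 m/s

639.6652 m/s


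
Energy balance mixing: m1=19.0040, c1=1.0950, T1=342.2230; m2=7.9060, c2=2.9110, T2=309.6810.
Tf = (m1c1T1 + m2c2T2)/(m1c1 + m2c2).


num = 14248.5603
den = 43.8237
Tf = 325.1333 K

325.1333 K


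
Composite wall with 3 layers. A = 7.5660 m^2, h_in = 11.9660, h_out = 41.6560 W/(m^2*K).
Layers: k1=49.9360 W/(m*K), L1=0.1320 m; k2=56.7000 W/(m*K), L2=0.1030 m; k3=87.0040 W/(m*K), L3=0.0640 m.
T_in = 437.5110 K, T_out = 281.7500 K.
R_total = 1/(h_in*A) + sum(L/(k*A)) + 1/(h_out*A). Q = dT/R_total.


R_conv_in = 1/(11.9660*7.5660) = 0.0110
R_1 = 0.1320/(49.9360*7.5660) = 0.0003
R_2 = 0.1030/(56.7000*7.5660) = 0.0002
R_3 = 0.0640/(87.0040*7.5660) = 9.7224e-05
R_conv_out = 1/(41.6560*7.5660) = 0.0032
R_total = 0.0149 K/W
Q = 155.7610 / 0.0149 = 10450.1968 W

R_total = 0.0149 K/W, Q = 10450.1968 W


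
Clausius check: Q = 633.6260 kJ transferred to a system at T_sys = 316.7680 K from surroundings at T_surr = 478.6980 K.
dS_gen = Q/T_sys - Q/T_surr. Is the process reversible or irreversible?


dS_sys = 633.6260/316.7680 = 2.0003 kJ/K
dS_surr = -633.6260/478.6980 = -1.3236 kJ/K
dS_gen = 2.0003 - 1.3236 = 0.6766 kJ/K (irreversible)

dS_gen = 0.6766 kJ/K, irreversible


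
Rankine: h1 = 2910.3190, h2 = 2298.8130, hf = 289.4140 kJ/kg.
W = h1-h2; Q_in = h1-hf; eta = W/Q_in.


W = 611.5060 kJ/kg
Q_in = 2620.9050 kJ/kg
eta = 0.2333 = 23.3319%

eta = 23.3319%


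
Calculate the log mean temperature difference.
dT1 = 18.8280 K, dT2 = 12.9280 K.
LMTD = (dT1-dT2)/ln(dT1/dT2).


dT1/dT2 = 1.4564
ln(dT1/dT2) = 0.3759
LMTD = 5.9000 / 0.3759 = 15.6936 K

15.6936 K


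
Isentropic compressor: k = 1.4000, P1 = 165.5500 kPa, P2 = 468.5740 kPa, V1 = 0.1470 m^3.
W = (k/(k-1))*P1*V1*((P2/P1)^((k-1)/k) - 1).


(k-1)/k = 0.2857
(P2/P1)^exp = 1.3462
W = 3.5000 * 165.5500 * 0.1470 * (1.3462 - 1) = 29.4851 kJ

29.4851 kJ


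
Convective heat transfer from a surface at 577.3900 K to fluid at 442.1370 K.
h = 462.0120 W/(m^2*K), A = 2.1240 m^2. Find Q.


dT = 135.2530 K
Q = 462.0120 * 2.1240 * 135.2530 = 132725.5932 W

132725.5932 W


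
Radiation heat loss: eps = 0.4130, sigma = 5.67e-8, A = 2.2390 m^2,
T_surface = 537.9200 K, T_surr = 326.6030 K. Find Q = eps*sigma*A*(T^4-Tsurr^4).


T^4 = 8.3728e+10
Tsurr^4 = 1.1378e+10
Q = 0.4130 * 5.67e-8 * 2.2390 * 7.2350e+10 = 3793.3549 W

3793.3549 W


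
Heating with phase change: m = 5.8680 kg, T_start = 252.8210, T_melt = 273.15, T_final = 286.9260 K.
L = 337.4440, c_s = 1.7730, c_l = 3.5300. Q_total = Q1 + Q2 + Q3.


Q1 (sensible, solid) = 5.8680 * 1.7730 * 20.3290 = 211.5022 kJ
Q2 (latent) = 5.8680 * 337.4440 = 1980.1214 kJ
Q3 (sensible, liquid) = 5.8680 * 3.5300 * 13.7760 = 285.3566 kJ
Q_total = 2476.9802 kJ

2476.9802 kJ


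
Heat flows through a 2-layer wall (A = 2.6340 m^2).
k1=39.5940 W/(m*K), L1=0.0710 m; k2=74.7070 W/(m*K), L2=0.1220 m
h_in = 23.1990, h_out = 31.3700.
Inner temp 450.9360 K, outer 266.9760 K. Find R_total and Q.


R_conv_in = 1/(23.1990*2.6340) = 0.0164
R_1 = 0.0710/(39.5940*2.6340) = 0.0007
R_2 = 0.1220/(74.7070*2.6340) = 0.0006
R_conv_out = 1/(31.3700*2.6340) = 0.0121
R_total = 0.0298 K/W
Q = 183.9600 / 0.0298 = 6179.7721 W

R_total = 0.0298 K/W, Q = 6179.7721 W


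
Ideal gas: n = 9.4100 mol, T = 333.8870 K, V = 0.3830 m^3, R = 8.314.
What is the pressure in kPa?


P = nRT/V = 9.4100 * 8.314 * 333.8870 / 0.3830
= 26121.5626 / 0.3830 = 68202.5134 Pa = 68.2025 kPa

68.2025 kPa


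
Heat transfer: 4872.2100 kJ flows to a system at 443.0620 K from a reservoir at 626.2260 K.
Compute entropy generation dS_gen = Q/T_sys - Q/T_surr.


dS_sys = 4872.2100/443.0620 = 10.9967 kJ/K
dS_surr = -4872.2100/626.2260 = -7.7803 kJ/K
dS_gen = 10.9967 - 7.7803 = 3.2164 kJ/K (irreversible)

dS_gen = 3.2164 kJ/K, irreversible


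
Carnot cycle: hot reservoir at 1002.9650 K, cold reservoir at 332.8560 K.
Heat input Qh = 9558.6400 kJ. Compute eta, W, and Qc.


eta = 1 - 332.8560/1002.9650 = 0.6681
W = 0.6681 * 9558.6400 = 6386.3950 kJ
Qc = 9558.6400 - 6386.3950 = 3172.2450 kJ

eta = 66.8128%, W = 6386.3950 kJ, Qc = 3172.2450 kJ


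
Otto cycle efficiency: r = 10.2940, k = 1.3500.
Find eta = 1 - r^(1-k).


r^(k-1) = 2.2615
eta = 1 - 1/2.2615 = 0.5578 = 55.7824%

55.7824%


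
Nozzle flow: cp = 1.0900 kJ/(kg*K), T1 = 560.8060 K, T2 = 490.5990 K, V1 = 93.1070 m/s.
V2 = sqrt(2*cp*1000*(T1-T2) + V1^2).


dT = 70.2070 K
2*cp*1000*dT = 153051.2600
V1^2 = 8668.9134
V2 = sqrt(161720.1734) = 402.1445 m/s

402.1445 m/s


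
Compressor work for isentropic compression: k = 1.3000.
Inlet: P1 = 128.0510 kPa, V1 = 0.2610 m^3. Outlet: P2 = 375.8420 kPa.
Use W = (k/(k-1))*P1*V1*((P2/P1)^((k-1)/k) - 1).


(k-1)/k = 0.2308
(P2/P1)^exp = 1.2821
W = 4.3333 * 128.0510 * 0.2610 * (1.2821 - 1) = 40.8515 kJ

40.8515 kJ


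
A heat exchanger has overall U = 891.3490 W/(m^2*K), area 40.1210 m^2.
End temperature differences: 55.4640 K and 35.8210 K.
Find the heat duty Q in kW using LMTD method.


LMTD = 44.9291 K
Q = 891.3490 * 40.1210 * 44.9291 = 1606746.4351 W = 1606.7464 kW

1606.7464 kW


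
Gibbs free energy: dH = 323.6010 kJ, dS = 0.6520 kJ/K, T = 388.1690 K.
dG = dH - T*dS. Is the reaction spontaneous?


T*dS = 388.1690 * 0.6520 = 253.0862 kJ
dG = 323.6010 - 253.0862 = 70.5148 kJ (non-spontaneous)

dG = 70.5148 kJ, non-spontaneous


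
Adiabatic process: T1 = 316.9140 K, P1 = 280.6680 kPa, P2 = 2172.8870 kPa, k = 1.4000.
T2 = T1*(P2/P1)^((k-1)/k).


(k-1)/k = 0.2857
(P2/P1)^exp = 1.7945
T2 = 316.9140 * 1.7945 = 568.7179 K

568.7179 K


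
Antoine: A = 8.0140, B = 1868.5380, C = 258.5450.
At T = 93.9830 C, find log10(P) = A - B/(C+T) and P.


C+T = 352.5280
B/(C+T) = 5.3004
log10(P) = 8.0140 - 5.3004 = 2.7136
P = 10^2.7136 = 517.1351 mmHg

517.1351 mmHg


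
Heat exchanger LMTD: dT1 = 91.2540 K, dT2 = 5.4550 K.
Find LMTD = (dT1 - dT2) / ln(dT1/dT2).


dT1/dT2 = 16.7285
ln(dT1/dT2) = 2.8171
LMTD = 85.7990 / 2.8171 = 30.4563 K

30.4563 K


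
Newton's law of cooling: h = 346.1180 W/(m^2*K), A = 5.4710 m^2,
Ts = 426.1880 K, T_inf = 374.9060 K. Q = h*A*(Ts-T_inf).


dT = 51.2820 K
Q = 346.1180 * 5.4710 * 51.2820 = 97108.1889 W

97108.1889 W


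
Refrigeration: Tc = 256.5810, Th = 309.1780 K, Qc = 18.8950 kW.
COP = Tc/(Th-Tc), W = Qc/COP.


COP = 256.5810 / 52.5970 = 4.8782
W = 18.8950 / 4.8782 = 3.8733 kW

COP = 4.8782, W = 3.8733 kW


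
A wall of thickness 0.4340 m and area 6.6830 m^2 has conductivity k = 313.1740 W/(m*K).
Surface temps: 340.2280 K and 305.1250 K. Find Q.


dT = 35.1030 K
Q = 313.1740 * 6.6830 * 35.1030 / 0.4340 = 169282.3444 W

169282.3444 W


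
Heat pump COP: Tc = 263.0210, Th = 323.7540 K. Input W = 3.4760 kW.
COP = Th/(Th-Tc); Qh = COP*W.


COP = 323.7540 / 60.7330 = 5.3308
Qh = 5.3308 * 3.4760 = 18.5298 kW

COP = 5.3308, Qh = 18.5298 kW


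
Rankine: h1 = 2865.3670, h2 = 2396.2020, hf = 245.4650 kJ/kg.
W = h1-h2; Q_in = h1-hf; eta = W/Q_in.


W = 469.1650 kJ/kg
Q_in = 2619.9020 kJ/kg
eta = 0.1791 = 17.9077%

eta = 17.9077%


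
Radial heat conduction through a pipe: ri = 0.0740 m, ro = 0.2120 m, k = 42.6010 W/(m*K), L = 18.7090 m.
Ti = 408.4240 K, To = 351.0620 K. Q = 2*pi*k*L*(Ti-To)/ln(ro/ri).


dT = 57.3620 K
ln(ro/ri) = 1.0525
Q = 2*pi*42.6010*18.7090*57.3620 / 1.0525 = 272925.2254 W

272925.2254 W


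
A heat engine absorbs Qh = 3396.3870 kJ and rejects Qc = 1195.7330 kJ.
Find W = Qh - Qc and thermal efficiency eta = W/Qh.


W = 3396.3870 - 1195.7330 = 2200.6540 kJ
eta = 2200.6540 / 3396.3870 = 0.6479 = 64.7940%

W = 2200.6540 kJ, eta = 64.7940%


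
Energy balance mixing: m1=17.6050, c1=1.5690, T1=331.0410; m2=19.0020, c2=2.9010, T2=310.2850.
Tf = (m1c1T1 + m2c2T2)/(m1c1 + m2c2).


num = 26248.4948
den = 82.7470
Tf = 317.2137 K

317.2137 K


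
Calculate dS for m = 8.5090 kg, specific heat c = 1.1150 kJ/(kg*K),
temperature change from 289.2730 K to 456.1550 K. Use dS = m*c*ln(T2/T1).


T2/T1 = 1.5769
ln(T2/T1) = 0.4555
dS = 8.5090 * 1.1150 * 0.4555 = 4.3212 kJ/K

4.3212 kJ/K


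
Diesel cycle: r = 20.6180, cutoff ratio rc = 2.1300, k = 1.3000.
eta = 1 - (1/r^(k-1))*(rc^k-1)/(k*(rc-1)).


r^(k-1) = 2.4790
rc^k = 2.6724
eta = 0.5408 = 54.0769%

54.0769%


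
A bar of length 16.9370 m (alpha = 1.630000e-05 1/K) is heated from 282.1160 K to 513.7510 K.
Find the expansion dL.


dT = 231.6350 K
dL = 1.630000e-05 * 16.9370 * 231.6350 = 0.063948 m
L_final = 17.000948 m

dL = 0.063948 m


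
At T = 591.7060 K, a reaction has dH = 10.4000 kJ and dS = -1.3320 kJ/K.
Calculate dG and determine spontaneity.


T*dS = 591.7060 * -1.3320 = -788.1524 kJ
dG = 10.4000 + 788.1524 = 798.5524 kJ (non-spontaneous)

dG = 798.5524 kJ, non-spontaneous


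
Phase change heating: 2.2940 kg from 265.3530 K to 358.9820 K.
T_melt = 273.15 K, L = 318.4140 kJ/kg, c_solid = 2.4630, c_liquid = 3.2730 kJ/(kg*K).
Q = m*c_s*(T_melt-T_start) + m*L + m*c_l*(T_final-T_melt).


Q1 (sensible, solid) = 2.2940 * 2.4630 * 7.7970 = 44.0540 kJ
Q2 (latent) = 2.2940 * 318.4140 = 730.4417 kJ
Q3 (sensible, liquid) = 2.2940 * 3.2730 * 85.8320 = 644.4491 kJ
Q_total = 1418.9449 kJ

1418.9449 kJ


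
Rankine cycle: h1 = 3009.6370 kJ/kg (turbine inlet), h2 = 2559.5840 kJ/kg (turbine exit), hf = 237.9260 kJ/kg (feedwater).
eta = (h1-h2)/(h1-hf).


W = 450.0530 kJ/kg
Q_in = 2771.7110 kJ/kg
eta = 0.1624 = 16.2374%

eta = 16.2374%


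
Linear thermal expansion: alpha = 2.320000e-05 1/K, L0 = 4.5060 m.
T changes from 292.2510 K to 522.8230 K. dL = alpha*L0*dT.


dT = 230.5720 K
dL = 2.320000e-05 * 4.5060 * 230.5720 = 0.024104 m
L_final = 4.530104 m

dL = 0.024104 m


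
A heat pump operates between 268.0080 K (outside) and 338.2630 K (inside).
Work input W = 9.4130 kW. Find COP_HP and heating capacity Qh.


COP = 338.2630 / 70.2550 = 4.8148
Qh = 4.8148 * 9.4130 = 45.3216 kW

COP = 4.8148, Qh = 45.3216 kW


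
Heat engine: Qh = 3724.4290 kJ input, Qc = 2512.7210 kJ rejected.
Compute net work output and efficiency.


W = 3724.4290 - 2512.7210 = 1211.7080 kJ
eta = 1211.7080 / 3724.4290 = 0.3253 = 32.5341%

W = 1211.7080 kJ, eta = 32.5341%


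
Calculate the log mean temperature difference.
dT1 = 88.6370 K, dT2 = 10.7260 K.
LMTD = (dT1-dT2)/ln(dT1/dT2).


dT1/dT2 = 8.2638
ln(dT1/dT2) = 2.1119
LMTD = 77.9110 / 2.1119 = 36.8918 K

36.8918 K


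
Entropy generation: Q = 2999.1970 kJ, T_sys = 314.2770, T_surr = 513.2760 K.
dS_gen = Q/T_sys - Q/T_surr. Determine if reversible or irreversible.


dS_sys = 2999.1970/314.2770 = 9.5432 kJ/K
dS_surr = -2999.1970/513.2760 = -5.8432 kJ/K
dS_gen = 9.5432 - 5.8432 = 3.6999 kJ/K (irreversible)

dS_gen = 3.6999 kJ/K, irreversible


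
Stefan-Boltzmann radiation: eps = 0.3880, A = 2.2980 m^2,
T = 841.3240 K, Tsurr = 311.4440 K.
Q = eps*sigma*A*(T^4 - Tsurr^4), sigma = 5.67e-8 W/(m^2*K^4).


T^4 = 5.0102e+11
Tsurr^4 = 9.4085e+09
Q = 0.3880 * 5.67e-8 * 2.2980 * 4.9161e+11 = 24853.3459 W

24853.3459 W


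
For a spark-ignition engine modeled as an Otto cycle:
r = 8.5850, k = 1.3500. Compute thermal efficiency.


r^(k-1) = 2.1223
eta = 1 - 1/2.1223 = 0.5288 = 52.8816%

52.8816%


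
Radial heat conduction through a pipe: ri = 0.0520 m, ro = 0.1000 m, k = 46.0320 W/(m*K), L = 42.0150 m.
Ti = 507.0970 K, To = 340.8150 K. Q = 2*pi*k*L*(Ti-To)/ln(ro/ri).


dT = 166.2820 K
ln(ro/ri) = 0.6539
Q = 2*pi*46.0320*42.0150*166.2820 / 0.6539 = 3090013.6978 W

3090013.6978 W


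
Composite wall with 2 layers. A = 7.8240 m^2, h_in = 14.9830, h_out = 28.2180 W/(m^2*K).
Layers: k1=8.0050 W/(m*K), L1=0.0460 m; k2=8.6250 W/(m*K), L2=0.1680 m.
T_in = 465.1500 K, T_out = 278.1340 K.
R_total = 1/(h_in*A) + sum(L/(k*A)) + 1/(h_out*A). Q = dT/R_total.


R_conv_in = 1/(14.9830*7.8240) = 0.0085
R_1 = 0.0460/(8.0050*7.8240) = 0.0007
R_2 = 0.1680/(8.6250*7.8240) = 0.0025
R_conv_out = 1/(28.2180*7.8240) = 0.0045
R_total = 0.0163 K/W
Q = 187.0160 / 0.0163 = 11484.7075 W

R_total = 0.0163 K/W, Q = 11484.7075 W


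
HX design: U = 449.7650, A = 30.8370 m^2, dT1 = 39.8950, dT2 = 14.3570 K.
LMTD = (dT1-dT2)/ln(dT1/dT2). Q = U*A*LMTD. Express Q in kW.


LMTD = 24.9879 K
Q = 449.7650 * 30.8370 * 24.9879 = 346567.6971 W = 346.5677 kW

346.5677 kW


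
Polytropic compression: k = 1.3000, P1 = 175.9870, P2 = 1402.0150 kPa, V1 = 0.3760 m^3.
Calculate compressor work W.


(k-1)/k = 0.2308
(P2/P1)^exp = 1.6143
W = 4.3333 * 175.9870 * 0.3760 * (1.6143 - 1) = 176.1470 kJ

176.1470 kJ


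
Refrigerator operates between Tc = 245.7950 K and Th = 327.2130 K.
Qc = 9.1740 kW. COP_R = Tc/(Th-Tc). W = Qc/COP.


COP = 245.7950 / 81.4180 = 3.0189
W = 9.1740 / 3.0189 = 3.0388 kW

COP = 3.0189, W = 3.0388 kW


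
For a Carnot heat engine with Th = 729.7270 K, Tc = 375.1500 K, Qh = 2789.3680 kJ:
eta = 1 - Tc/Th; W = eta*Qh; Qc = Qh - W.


eta = 1 - 375.1500/729.7270 = 0.4859
W = 0.4859 * 2789.3680 = 1355.3640 kJ
Qc = 2789.3680 - 1355.3640 = 1434.0040 kJ

eta = 48.5904%, W = 1355.3640 kJ, Qc = 1434.0040 kJ


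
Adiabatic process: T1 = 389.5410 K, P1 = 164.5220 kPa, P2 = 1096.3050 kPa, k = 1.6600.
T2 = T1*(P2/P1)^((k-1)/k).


(k-1)/k = 0.3976
(P2/P1)^exp = 2.1257
T2 = 389.5410 * 2.1257 = 828.0400 K

828.0400 K


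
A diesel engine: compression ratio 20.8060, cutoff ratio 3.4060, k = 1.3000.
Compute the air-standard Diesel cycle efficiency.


r^(k-1) = 2.4857
rc^k = 4.9195
eta = 0.4959 = 49.5883%

49.5883%


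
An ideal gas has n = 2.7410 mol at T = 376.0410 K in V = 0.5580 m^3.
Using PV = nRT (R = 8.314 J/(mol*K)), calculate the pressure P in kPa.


P = nRT/V = 2.7410 * 8.314 * 376.0410 / 0.5580
= 8569.4758 / 0.5580 = 15357.4834 Pa = 15.3575 kPa

15.3575 kPa


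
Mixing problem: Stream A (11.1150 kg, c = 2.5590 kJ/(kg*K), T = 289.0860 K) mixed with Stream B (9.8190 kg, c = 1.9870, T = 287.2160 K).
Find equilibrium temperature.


num = 13826.2410
den = 47.9536
Tf = 288.3252 K

288.3252 K


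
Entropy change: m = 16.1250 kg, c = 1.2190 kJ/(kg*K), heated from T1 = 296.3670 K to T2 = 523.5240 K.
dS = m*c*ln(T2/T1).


T2/T1 = 1.7665
ln(T2/T1) = 0.5690
dS = 16.1250 * 1.2190 * 0.5690 = 11.1842 kJ/K

11.1842 kJ/K


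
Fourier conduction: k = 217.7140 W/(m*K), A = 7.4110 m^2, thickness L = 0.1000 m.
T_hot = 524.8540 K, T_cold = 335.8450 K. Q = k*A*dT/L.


dT = 189.0090 K
Q = 217.7140 * 7.4110 * 189.0090 / 0.1000 = 3049619.4911 W

3049619.4911 W


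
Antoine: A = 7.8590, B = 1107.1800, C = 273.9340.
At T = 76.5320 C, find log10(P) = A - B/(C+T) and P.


C+T = 350.4660
B/(C+T) = 3.1592
log10(P) = 7.8590 - 3.1592 = 4.6998
P = 10^4.6998 = 50099.6595 mmHg

50099.6595 mmHg


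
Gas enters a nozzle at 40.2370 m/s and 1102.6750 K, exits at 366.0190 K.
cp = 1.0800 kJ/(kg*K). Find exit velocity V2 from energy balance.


dT = 736.6560 K
2*cp*1000*dT = 1591176.9600
V1^2 = 1619.0162
V2 = sqrt(1592795.9762) = 1262.0602 m/s

1262.0602 m/s


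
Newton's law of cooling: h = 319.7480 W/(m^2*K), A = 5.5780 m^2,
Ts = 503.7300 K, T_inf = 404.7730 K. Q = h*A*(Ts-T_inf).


dT = 98.9570 K
Q = 319.7480 * 5.5780 * 98.9570 = 176495.1872 W

176495.1872 W


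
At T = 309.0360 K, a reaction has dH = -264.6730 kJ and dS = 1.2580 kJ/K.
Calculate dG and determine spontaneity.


T*dS = 309.0360 * 1.2580 = 388.7673 kJ
dG = -264.6730 - 388.7673 = -653.4403 kJ (spontaneous)

dG = -653.4403 kJ, spontaneous


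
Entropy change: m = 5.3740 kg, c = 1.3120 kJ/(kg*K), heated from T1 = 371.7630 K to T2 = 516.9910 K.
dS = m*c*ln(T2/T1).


T2/T1 = 1.3906
ln(T2/T1) = 0.3298
dS = 5.3740 * 1.3120 * 0.3298 = 2.3251 kJ/K

2.3251 kJ/K


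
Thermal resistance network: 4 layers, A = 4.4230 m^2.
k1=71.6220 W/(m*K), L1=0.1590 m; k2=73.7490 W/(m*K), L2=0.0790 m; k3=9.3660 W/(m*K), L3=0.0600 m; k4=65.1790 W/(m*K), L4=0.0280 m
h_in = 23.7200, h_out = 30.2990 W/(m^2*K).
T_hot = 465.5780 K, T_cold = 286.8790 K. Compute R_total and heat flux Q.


R_conv_in = 1/(23.7200*4.4230) = 0.0095
R_1 = 0.1590/(71.6220*4.4230) = 0.0005
R_2 = 0.0790/(73.7490*4.4230) = 0.0002
R_3 = 0.0600/(9.3660*4.4230) = 0.0014
R_4 = 0.0280/(65.1790*4.4230) = 9.7126e-05
R_conv_out = 1/(30.2990*4.4230) = 0.0075
R_total = 0.0193 K/W
Q = 178.6990 / 0.0193 = 9267.0564 W

R_total = 0.0193 K/W, Q = 9267.0564 W


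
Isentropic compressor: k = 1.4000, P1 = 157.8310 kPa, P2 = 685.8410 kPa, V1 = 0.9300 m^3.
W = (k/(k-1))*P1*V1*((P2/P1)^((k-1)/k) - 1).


(k-1)/k = 0.2857
(P2/P1)^exp = 1.5216
W = 3.5000 * 157.8310 * 0.9300 * (1.5216 - 1) = 267.9561 kJ

267.9561 kJ


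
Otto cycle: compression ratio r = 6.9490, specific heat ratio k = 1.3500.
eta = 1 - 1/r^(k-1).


r^(k-1) = 1.9709
eta = 1 - 1/1.9709 = 0.4926 = 49.2627%

49.2627%


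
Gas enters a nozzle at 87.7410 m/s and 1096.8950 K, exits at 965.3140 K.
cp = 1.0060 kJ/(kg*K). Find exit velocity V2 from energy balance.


dT = 131.5810 K
2*cp*1000*dT = 264740.9720
V1^2 = 7698.4831
V2 = sqrt(272439.4551) = 521.9573 m/s

521.9573 m/s


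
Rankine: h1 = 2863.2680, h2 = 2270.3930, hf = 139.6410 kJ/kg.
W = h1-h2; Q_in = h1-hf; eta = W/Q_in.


W = 592.8750 kJ/kg
Q_in = 2723.6270 kJ/kg
eta = 0.2177 = 21.7678%

eta = 21.7678%


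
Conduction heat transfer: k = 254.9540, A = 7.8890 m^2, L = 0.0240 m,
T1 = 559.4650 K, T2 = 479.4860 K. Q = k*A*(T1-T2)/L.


dT = 79.9790 K
Q = 254.9540 * 7.8890 * 79.9790 / 0.0240 = 6702680.4377 W

6702680.4377 W


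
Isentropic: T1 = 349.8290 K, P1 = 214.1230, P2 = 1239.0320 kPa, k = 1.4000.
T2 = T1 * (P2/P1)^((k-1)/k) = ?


(k-1)/k = 0.2857
(P2/P1)^exp = 1.6513
T2 = 349.8290 * 1.6513 = 577.6834 K

577.6834 K


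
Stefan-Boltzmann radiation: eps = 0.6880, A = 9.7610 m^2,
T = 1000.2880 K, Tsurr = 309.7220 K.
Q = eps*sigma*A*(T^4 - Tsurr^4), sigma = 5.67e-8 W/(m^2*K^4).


T^4 = 1.0012e+12
Tsurr^4 = 9.2021e+09
Q = 0.6880 * 5.67e-8 * 9.7610 * 9.9195e+11 = 377707.6265 W

377707.6265 W


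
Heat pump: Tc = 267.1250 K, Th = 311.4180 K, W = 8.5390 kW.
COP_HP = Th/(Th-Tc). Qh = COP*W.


COP = 311.4180 / 44.2930 = 7.0309
Qh = 7.0309 * 8.5390 = 60.0365 kW

COP = 7.0309, Qh = 60.0365 kW


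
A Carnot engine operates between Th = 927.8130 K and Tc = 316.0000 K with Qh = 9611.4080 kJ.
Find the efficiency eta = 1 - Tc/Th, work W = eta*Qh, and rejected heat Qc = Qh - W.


eta = 1 - 316.0000/927.8130 = 0.6594
W = 0.6594 * 9611.4080 = 6337.8982 kJ
Qc = 9611.4080 - 6337.8982 = 3273.5098 kJ

eta = 65.9414%, W = 6337.8982 kJ, Qc = 3273.5098 kJ


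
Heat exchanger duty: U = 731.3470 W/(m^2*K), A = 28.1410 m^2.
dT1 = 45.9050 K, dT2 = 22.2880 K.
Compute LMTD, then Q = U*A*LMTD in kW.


LMTD = 32.6867 K
Q = 731.3470 * 28.1410 * 32.6867 = 672720.2250 W = 672.7202 kW

672.7202 kW


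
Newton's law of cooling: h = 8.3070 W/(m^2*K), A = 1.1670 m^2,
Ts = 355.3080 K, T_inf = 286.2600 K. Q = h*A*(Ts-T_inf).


dT = 69.0480 K
Q = 8.3070 * 1.1670 * 69.0480 = 669.3699 W

669.3699 W


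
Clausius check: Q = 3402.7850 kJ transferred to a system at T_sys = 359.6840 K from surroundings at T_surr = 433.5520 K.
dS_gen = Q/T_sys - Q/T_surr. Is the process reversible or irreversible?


dS_sys = 3402.7850/359.6840 = 9.4605 kJ/K
dS_surr = -3402.7850/433.5520 = -7.8486 kJ/K
dS_gen = 9.4605 - 7.8486 = 1.6119 kJ/K (irreversible)

dS_gen = 1.6119 kJ/K, irreversible


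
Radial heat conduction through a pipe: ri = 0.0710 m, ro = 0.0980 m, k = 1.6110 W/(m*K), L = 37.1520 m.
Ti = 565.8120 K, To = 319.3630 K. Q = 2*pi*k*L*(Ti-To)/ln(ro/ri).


dT = 246.4490 K
ln(ro/ri) = 0.3223
Q = 2*pi*1.6110*37.1520*246.4490 / 0.3223 = 287568.3387 W

287568.3387 W


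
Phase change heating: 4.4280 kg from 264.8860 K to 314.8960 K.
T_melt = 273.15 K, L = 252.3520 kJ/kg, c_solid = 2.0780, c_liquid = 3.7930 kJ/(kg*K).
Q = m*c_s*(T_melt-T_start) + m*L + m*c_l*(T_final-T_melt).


Q1 (sensible, solid) = 4.4280 * 2.0780 * 8.2640 = 76.0402 kJ
Q2 (latent) = 4.4280 * 252.3520 = 1117.4147 kJ
Q3 (sensible, liquid) = 4.4280 * 3.7930 * 41.7460 = 701.1409 kJ
Q_total = 1894.5958 kJ

1894.5958 kJ


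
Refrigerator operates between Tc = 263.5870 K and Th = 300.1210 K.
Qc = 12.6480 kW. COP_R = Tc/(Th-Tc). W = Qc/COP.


COP = 263.5870 / 36.5340 = 7.2148
W = 12.6480 / 7.2148 = 1.7531 kW

COP = 7.2148, W = 1.7531 kW


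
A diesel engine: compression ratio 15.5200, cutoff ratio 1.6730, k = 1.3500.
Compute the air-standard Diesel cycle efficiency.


r^(k-1) = 2.6110
rc^k = 2.0032
eta = 0.5771 = 57.7120%

57.7120%


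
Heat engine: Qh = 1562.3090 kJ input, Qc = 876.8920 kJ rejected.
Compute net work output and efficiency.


W = 1562.3090 - 876.8920 = 685.4170 kJ
eta = 685.4170 / 1562.3090 = 0.4387 = 43.8721%

W = 685.4170 kJ, eta = 43.8721%


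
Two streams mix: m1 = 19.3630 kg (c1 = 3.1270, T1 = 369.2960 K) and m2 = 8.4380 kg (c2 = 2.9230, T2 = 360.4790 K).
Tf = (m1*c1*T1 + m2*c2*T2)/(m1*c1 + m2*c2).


num = 31251.1243
den = 85.2124
Tf = 366.7440 K

366.7440 K


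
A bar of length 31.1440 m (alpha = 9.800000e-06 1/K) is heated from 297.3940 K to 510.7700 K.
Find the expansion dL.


dT = 213.3760 K
dL = 9.800000e-06 * 31.1440 * 213.3760 = 0.065125 m
L_final = 31.209125 m

dL = 0.065125 m


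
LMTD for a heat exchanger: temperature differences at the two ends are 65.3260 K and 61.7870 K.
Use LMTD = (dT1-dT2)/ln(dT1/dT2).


dT1/dT2 = 1.0573
ln(dT1/dT2) = 0.0557
LMTD = 3.5390 / 0.0557 = 63.5401 K

63.5401 K


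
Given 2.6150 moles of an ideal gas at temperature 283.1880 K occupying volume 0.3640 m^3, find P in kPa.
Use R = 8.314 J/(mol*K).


P = nRT/V = 2.6150 * 8.314 * 283.1880 / 0.3640
= 6156.8215 / 0.3640 = 16914.3447 Pa = 16.9143 kPa

16.9143 kPa


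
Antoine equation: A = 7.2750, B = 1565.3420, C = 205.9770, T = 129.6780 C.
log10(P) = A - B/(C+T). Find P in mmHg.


C+T = 335.6550
B/(C+T) = 4.6635
log10(P) = 7.2750 - 4.6635 = 2.6115
P = 10^2.6115 = 408.7479 mmHg

408.7479 mmHg


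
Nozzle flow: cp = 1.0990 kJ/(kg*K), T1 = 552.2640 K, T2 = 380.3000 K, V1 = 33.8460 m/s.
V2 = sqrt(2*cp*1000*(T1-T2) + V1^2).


dT = 171.9640 K
2*cp*1000*dT = 377976.8720
V1^2 = 1145.5517
V2 = sqrt(379122.4237) = 615.7292 m/s

615.7292 m/s


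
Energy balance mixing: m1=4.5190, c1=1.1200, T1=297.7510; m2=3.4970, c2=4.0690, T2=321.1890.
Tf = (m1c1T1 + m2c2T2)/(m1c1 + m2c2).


num = 6077.2936
den = 19.2906
Tf = 315.0396 K

315.0396 K


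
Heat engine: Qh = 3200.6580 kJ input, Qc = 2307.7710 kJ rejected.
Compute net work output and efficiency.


W = 3200.6580 - 2307.7710 = 892.8870 kJ
eta = 892.8870 / 3200.6580 = 0.2790 = 27.8970%

W = 892.8870 kJ, eta = 27.8970%


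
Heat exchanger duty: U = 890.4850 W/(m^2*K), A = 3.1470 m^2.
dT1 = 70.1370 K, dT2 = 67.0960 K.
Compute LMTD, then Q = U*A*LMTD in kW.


LMTD = 68.6053 K
Q = 890.4850 * 3.1470 * 68.6053 = 192256.4030 W = 192.2564 kW

192.2564 kW


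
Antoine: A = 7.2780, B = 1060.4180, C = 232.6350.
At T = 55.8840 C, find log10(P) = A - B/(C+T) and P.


C+T = 288.5190
B/(C+T) = 3.6754
log10(P) = 7.2780 - 3.6754 = 3.6026
P = 10^3.6026 = 4005.1280 mmHg

4005.1280 mmHg


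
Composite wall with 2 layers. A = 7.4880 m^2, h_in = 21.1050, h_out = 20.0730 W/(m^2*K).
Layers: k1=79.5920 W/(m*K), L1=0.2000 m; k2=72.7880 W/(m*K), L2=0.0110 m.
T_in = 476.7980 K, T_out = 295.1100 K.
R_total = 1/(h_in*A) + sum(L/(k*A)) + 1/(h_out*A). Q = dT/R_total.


R_conv_in = 1/(21.1050*7.4880) = 0.0063
R_1 = 0.2000/(79.5920*7.4880) = 0.0003
R_2 = 0.0110/(72.7880*7.4880) = 2.0182e-05
R_conv_out = 1/(20.0730*7.4880) = 0.0067
R_total = 0.0133 K/W
Q = 181.6880 / 0.0133 = 13623.2924 W

R_total = 0.0133 K/W, Q = 13623.2924 W


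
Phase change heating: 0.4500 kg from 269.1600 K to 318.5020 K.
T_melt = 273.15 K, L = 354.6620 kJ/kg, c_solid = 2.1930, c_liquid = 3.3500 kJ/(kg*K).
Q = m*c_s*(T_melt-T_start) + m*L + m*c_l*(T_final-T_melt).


Q1 (sensible, solid) = 0.4500 * 2.1930 * 3.9900 = 3.9375 kJ
Q2 (latent) = 0.4500 * 354.6620 = 159.5979 kJ
Q3 (sensible, liquid) = 0.4500 * 3.3500 * 45.3520 = 68.3681 kJ
Q_total = 231.9036 kJ

231.9036 kJ


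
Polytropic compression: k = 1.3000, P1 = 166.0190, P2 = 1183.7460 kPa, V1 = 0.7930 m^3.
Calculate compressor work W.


(k-1)/k = 0.2308
(P2/P1)^exp = 1.5735
W = 4.3333 * 166.0190 * 0.7930 * (1.5735 - 1) = 327.1853 kJ

327.1853 kJ


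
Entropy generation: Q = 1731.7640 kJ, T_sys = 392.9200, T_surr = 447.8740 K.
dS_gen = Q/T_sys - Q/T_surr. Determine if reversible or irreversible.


dS_sys = 1731.7640/392.9200 = 4.4074 kJ/K
dS_surr = -1731.7640/447.8740 = -3.8666 kJ/K
dS_gen = 4.4074 - 3.8666 = 0.5408 kJ/K (irreversible)

dS_gen = 0.5408 kJ/K, irreversible


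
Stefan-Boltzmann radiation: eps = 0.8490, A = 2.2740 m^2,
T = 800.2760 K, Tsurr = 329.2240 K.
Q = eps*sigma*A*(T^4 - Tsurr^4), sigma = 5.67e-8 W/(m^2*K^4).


T^4 = 4.1017e+11
Tsurr^4 = 1.1748e+10
Q = 0.8490 * 5.67e-8 * 2.2740 * 3.9842e+11 = 43613.3654 W

43613.3654 W


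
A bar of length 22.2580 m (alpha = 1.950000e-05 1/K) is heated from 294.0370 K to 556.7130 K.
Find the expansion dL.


dT = 262.6760 K
dL = 1.950000e-05 * 22.2580 * 262.6760 = 0.114010 m
L_final = 22.372010 m

dL = 0.114010 m


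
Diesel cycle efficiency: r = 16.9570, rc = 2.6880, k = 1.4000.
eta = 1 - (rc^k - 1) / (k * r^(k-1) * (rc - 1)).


r^(k-1) = 3.1027
rc^k = 3.9921
eta = 0.5919 = 59.1929%

59.1929%


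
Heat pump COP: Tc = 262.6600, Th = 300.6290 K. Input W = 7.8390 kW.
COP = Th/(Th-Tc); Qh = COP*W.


COP = 300.6290 / 37.9690 = 7.9177
Qh = 7.9177 * 7.8390 = 62.0672 kW

COP = 7.9177, Qh = 62.0672 kW


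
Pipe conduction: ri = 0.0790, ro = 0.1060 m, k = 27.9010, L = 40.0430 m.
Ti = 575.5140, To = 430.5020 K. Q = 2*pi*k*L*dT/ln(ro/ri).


dT = 145.0120 K
ln(ro/ri) = 0.2940
Q = 2*pi*27.9010*40.0430*145.0120 / 0.2940 = 3462547.9357 W

3462547.9357 W


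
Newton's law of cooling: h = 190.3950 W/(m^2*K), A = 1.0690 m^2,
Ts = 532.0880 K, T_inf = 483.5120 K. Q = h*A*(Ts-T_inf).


dT = 48.5760 K
Q = 190.3950 * 1.0690 * 48.5760 = 9886.7828 W

9886.7828 W


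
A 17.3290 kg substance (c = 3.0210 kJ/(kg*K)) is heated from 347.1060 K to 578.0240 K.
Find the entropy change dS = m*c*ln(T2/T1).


T2/T1 = 1.6653
ln(T2/T1) = 0.5100
dS = 17.3290 * 3.0210 * 0.5100 = 26.6982 kJ/K

26.6982 kJ/K


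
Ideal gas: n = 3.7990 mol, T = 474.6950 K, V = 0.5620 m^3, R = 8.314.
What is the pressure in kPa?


P = nRT/V = 3.7990 * 8.314 * 474.6950 / 0.5620
= 14993.1875 / 0.5620 = 26678.2695 Pa = 26.6783 kPa

26.6783 kPa


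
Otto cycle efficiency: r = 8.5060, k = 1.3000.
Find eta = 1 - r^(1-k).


r^(k-1) = 1.9007
eta = 1 - 1/1.9007 = 0.4739 = 47.3883%

47.3883%


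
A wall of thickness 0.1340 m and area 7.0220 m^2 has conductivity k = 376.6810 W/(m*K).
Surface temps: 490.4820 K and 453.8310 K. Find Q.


dT = 36.6510 K
Q = 376.6810 * 7.0220 * 36.6510 / 0.1340 = 723461.7425 W

723461.7425 W


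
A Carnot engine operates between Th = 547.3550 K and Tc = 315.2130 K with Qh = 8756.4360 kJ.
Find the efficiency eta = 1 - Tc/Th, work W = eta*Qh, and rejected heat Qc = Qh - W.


eta = 1 - 315.2130/547.3550 = 0.4241
W = 0.4241 * 8756.4360 = 3713.7444 kJ
Qc = 8756.4360 - 3713.7444 = 5042.6916 kJ

eta = 42.4116%, W = 3713.7444 kJ, Qc = 5042.6916 kJ


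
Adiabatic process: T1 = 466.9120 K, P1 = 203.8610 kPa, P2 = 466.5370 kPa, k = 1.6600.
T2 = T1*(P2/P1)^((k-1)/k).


(k-1)/k = 0.3976
(P2/P1)^exp = 1.3898
T2 = 466.9120 * 1.3898 = 648.9174 K

648.9174 K


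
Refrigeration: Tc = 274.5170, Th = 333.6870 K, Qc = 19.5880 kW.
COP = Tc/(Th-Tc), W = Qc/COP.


COP = 274.5170 / 59.1700 = 4.6395
W = 19.5880 / 4.6395 = 4.2220 kW

COP = 4.6395, W = 4.2220 kW


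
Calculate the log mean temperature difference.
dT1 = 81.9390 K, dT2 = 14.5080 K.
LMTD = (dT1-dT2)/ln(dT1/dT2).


dT1/dT2 = 5.6478
ln(dT1/dT2) = 1.7313
LMTD = 67.4310 / 1.7313 = 38.9488 K

38.9488 K


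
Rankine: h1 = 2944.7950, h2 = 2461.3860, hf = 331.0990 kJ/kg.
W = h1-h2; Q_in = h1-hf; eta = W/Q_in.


W = 483.4090 kJ/kg
Q_in = 2613.6960 kJ/kg
eta = 0.1850 = 18.4952%

eta = 18.4952%


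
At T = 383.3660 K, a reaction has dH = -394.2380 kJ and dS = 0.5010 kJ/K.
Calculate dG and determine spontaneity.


T*dS = 383.3660 * 0.5010 = 192.0664 kJ
dG = -394.2380 - 192.0664 = -586.3044 kJ (spontaneous)

dG = -586.3044 kJ, spontaneous


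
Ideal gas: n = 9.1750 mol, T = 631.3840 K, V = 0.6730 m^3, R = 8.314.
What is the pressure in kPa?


P = nRT/V = 9.1750 * 8.314 * 631.3840 / 0.6730
= 48162.5713 / 0.6730 = 71563.9990 Pa = 71.5640 kPa

71.5640 kPa


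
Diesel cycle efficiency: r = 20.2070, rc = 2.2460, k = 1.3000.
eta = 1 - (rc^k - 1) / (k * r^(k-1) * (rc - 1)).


r^(k-1) = 2.4641
rc^k = 2.8631
eta = 0.5332 = 53.3213%

53.3213%


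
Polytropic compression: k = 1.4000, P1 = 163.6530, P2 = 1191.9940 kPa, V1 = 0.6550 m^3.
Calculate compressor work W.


(k-1)/k = 0.2857
(P2/P1)^exp = 1.7635
W = 3.5000 * 163.6530 * 0.6550 * (1.7635 - 1) = 286.4614 kJ

286.4614 kJ


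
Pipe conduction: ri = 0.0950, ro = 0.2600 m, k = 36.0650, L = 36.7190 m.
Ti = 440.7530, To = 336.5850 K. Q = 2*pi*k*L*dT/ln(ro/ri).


dT = 104.1680 K
ln(ro/ri) = 1.0068
Q = 2*pi*36.0650*36.7190*104.1680 / 1.0068 = 860886.1575 W

860886.1575 W


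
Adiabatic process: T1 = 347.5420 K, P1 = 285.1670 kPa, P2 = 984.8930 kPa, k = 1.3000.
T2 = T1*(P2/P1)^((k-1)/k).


(k-1)/k = 0.2308
(P2/P1)^exp = 1.3311
T2 = 347.5420 * 1.3311 = 462.6238 K

462.6238 K


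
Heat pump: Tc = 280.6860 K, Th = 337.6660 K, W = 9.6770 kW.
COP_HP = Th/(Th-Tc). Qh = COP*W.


COP = 337.6660 / 56.9800 = 5.9260
Qh = 5.9260 * 9.6770 = 57.3463 kW

COP = 5.9260, Qh = 57.3463 kW


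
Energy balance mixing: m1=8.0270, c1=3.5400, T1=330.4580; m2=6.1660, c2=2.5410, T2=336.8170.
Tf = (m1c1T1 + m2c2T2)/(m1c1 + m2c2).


num = 14667.3391
den = 44.0834
Tf = 332.7181 K

332.7181 K


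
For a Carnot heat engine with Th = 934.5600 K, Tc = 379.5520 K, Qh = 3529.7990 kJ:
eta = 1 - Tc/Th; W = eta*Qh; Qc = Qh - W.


eta = 1 - 379.5520/934.5600 = 0.5939
W = 0.5939 * 3529.7990 = 2096.2450 kJ
Qc = 3529.7990 - 2096.2450 = 1433.5540 kJ

eta = 59.3871%, W = 2096.2450 kJ, Qc = 1433.5540 kJ


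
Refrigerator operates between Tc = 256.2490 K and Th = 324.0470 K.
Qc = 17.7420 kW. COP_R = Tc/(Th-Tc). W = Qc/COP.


COP = 256.2490 / 67.7980 = 3.7796
W = 17.7420 / 3.7796 = 4.6942 kW

COP = 3.7796, W = 4.6942 kW


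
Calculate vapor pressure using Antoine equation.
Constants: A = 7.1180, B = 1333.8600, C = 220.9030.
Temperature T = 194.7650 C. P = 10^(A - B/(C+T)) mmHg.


C+T = 415.6680
B/(C+T) = 3.2090
log10(P) = 7.1180 - 3.2090 = 3.9090
P = 10^3.9090 = 8110.4467 mmHg

8110.4467 mmHg


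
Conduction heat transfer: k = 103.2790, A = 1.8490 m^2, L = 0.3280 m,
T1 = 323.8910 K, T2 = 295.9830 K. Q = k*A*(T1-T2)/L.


dT = 27.9080 K
Q = 103.2790 * 1.8490 * 27.9080 / 0.3280 = 16248.1457 W

16248.1457 W


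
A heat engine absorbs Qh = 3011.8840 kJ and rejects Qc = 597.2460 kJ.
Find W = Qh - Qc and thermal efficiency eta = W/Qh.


W = 3011.8840 - 597.2460 = 2414.6380 kJ
eta = 2414.6380 / 3011.8840 = 0.8017 = 80.1704%

W = 2414.6380 kJ, eta = 80.1704%


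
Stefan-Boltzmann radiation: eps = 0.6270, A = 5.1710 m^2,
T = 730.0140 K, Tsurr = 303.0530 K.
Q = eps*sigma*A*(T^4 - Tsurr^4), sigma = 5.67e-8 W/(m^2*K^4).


T^4 = 2.8400e+11
Tsurr^4 = 8.4348e+09
Q = 0.6270 * 5.67e-8 * 5.1710 * 2.7557e+11 = 50658.9442 W

50658.9442 W


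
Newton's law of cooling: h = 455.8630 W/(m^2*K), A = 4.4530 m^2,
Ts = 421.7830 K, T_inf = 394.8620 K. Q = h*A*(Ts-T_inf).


dT = 26.9210 K
Q = 455.8630 * 4.4530 * 26.9210 = 54648.4977 W

54648.4977 W
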